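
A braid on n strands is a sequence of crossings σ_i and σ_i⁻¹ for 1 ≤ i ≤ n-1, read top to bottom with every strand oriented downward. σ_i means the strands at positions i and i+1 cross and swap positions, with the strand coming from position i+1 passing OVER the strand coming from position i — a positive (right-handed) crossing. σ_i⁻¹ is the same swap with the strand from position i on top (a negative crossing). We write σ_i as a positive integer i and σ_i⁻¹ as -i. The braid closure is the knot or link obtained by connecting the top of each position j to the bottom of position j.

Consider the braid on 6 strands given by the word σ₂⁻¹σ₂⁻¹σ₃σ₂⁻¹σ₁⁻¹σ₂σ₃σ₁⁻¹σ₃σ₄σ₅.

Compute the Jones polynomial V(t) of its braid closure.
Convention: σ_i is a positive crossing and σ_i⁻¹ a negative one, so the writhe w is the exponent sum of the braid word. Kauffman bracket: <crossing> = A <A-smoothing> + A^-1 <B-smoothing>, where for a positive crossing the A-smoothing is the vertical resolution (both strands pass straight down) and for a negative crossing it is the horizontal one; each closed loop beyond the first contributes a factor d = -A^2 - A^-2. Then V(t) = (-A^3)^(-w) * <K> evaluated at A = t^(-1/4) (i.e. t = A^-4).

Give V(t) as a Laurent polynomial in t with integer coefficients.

The presented braid s2^-1 s2^-1 s3 s2^-1 s1^-1 s2 s3 s1^-1 s3 s4 s5 on 6 strands reduces by inverse Markov moves (closure unchanged at each step):
  Destabilize: the word has the form β·s5 where s5 occurs only as the final letter (β ∈ B_5); drop it and the last strand → 5 strands.
  Destabilize: the word has the form β·s4 where s4 occurs only as the final letter (β ∈ B_4); drop it and the last strand → 4 strands.
Reduced to β = s2^-1 s2^-1 s3 s2^-1 s1^-1 s2 s3 s1^-1 s3 on 4 strands, 9 crossings.
Compute on β:
Braid: s2^-1 s2^-1 s3 s2^-1 s1^-1 s2 s3 s1^-1 s3 on 4 strands, 9 crossings.
Writhe w = (#positive) - (#negative) = 4 - 5 = -1.
Enumerate smoothing states for the bracket polynomial. There are 2^9 = 512 states.
Smooth each crossing (0=||, 1=⌣⌢); contribution A^(Σ sign_k(1-2s_k)) * d^(L-1).
Tabulate the states by total A-exponent and number of loops L (A-exp: L × count):
  A^9: L=5 ×1
  A^7: L=4 ×9
  A^5: L=3 ×32, L=5 ×4
  A^3: L=2 ×55, L=4 ×28, L=6 ×1
  A^1: L=1 ×39, L=3 ×77, L=5 ×10
  A^-1: L=2 ×87, L=4 ×38, L=6 ×1
  A^-3: L=1 ×14, L=3 ×64, L=5 ×6
  A^-5: L=2 ×17, L=4 ×19
  A^-7: L=3 ×7, L=5 ×2
  A^-9: L=4 ×1
Each group contributes A^e * Σ count * d^(L-1):
Powers of d = -A^2 - A^-2: d^2 = A^4 + 2 + A^-4; d^3 = -A^6 - 3*A^2 - 3*A^-2 - A^-6; d^4 = A^8 + 4*A^4 + 6 + 4*A^-4 + A^-8; d^5 = -A^10 - 5*A^6 - 10*A^2 - 10*A^-2 - 5*A^-6 - A^-10.
  A^9 * (d^4) = A^17 + 4*A^13 + 6*A^9 + 4*A^5 + A
  A^7 * (9*d^3) = -9*A^13 - 27*A^9 - 27*A^5 - 9*A
  A^5 * (32*d^2 + 4*d^4) = 4*A^13 + 48*A^9 + 88*A^5 + 48*A + 4*A^-3
  A^3 * (55*d + 28*d^3 + d^5) = -A^13 - 33*A^9 - 149*A^5 - 149*A - 33*A^-3 - A^-7
  A^1 * (39 + 77*d^2 + 10*d^4) = 10*A^9 + 117*A^5 + 253*A + 117*A^-3 + 10*A^-7
  A^-1 * (87*d + 38*d^3 + d^5) = -A^9 - 43*A^5 - 211*A - 211*A^-3 - 43*A^-7 - A^-11
  A^-3 * (14 + 64*d^2 + 6*d^4) = 6*A^5 + 88*A + 178*A^-3 + 88*A^-7 + 6*A^-11
  A^-5 * (17*d + 19*d^3) = -19*A - 74*A^-3 - 74*A^-7 - 19*A^-11
  A^-7 * (7*d^2 + 2*d^4) = 2*A + 15*A^-3 + 26*A^-7 + 15*A^-11 + 2*A^-15
  A^-9 * (d^3) = -A^-3 - 3*A^-7 - 3*A^-11 - A^-15
Summing the groups: <K> = A^17 - 2*A^13 + 3*A^9 - 4*A^5 + 4*A - 5*A^-3 + 3*A^-7 - 2*A^-11 + A^-15
Normalise by the writhe: (-A^3)^(-w) = (-A^3)^(1) = -A^3, so f(A) = -A^3 * <K> = -A^20 + 2*A^16 - 3*A^12 + 4*A^8 - 4*A^4 + 5 - 3*A^-4 + 2*A^-8 - A^-12.
Substitute A = t^(-1/4), i.e. A^e → t^(-e/4): V(t) = -t^3 + 2*t^2 - 3*t + 5 - 4*t^-1 + 4*t^-2 - 3*t^-3 + 2*t^-4 - t^-5

Answer: -t^3 + 2*t^2 - 3*t + 5 - 4*t^-1 + 4*t^-2 - 3*t^-3 + 2*t^-4 - t^-5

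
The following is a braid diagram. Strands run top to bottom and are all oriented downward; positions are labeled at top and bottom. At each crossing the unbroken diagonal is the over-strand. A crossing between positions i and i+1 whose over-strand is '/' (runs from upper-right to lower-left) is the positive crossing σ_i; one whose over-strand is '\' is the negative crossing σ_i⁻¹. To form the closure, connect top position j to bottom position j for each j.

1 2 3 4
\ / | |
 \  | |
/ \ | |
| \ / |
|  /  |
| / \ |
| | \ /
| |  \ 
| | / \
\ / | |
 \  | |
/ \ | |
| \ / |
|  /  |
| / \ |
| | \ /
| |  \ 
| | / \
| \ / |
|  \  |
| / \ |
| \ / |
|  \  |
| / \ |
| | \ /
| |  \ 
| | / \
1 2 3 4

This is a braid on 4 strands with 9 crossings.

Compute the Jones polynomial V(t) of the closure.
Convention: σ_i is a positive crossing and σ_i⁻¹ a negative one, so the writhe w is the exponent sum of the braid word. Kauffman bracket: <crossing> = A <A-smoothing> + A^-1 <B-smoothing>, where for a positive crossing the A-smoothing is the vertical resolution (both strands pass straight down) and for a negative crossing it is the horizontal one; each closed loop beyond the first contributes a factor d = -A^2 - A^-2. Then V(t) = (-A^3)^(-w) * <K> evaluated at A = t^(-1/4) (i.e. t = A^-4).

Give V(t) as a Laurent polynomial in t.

2*t^-1 - 3*t^-2 + 4*t^-3 - 4*t^-4 + 4*t^-5 - 3*t^-6 + 2*t^-7 - t^-8

Derivation:
Reading the diagram top to bottom ('/'-over between positions i,i+1 = s_i, '\'-over = s_i^-1): braid word = s1^-1 s2 s3^-1 s1^-1 s2 s3^-1 s2^-1 s2^-1 s3^-1.
Braid: s1^-1 s2 s3^-1 s1^-1 s2 s3^-1 s2^-1 s2^-1 s3^-1 on 4 strands, 9 crossings.
Writhe w = (#positive) - (#negative) = 2 - 7 = -5.
Computing the Kauffman bracket via state sum. There are 2^9 = 512 states.
Each crossing splits two ways (0=vertical, 1=horizontal). The state's weight is A^(#A-smoothings - #B-smoothings) * d^(loops - 1).
Tabulate the states by total A-exponent and number of loops L (A-exp: L × count):
  A^9: L=5 ×1
  A^7: L=4 ×9
  A^5: L=3 ×33, L=5 ×3
  A^3: L=2 ×59, L=4 ×25
  A^1: L=1 ×42, L=3 ×80, L=5 ×4
  A^-1: L=2 ×93, L=4 ×33
  A^-3: L=1 ×19, L=3 ×58, L=5 ×7
  A^-5: L=2 ×19, L=4 ×16, L=6 ×1
  A^-7: L=3 ×7, L=5 ×2
  A^-9: L=4 ×1
Each group contributes A^e * Σ count * d^(L-1):
Powers of d = -A^2 - A^-2: d^2 = A^4 + 2 + A^-4; d^3 = -A^6 - 3*A^2 - 3*A^-2 - A^-6; d^4 = A^8 + 4*A^4 + 6 + 4*A^-4 + A^-8; d^5 = -A^10 - 5*A^6 - 10*A^2 - 10*A^-2 - 5*A^-6 - A^-10.
  A^9 * (d^4) = A^17 + 4*A^13 + 6*A^9 + 4*A^5 + A
  A^7 * (9*d^3) = -9*A^13 - 27*A^9 - 27*A^5 - 9*A
  A^5 * (33*d^2 + 3*d^4) = 3*A^13 + 45*A^9 + 84*A^5 + 45*A + 3*A^-3
  A^3 * (59*d + 25*d^3) = -25*A^9 - 134*A^5 - 134*A - 25*A^-3
  A^1 * (42 + 80*d^2 + 4*d^4) = 4*A^9 + 96*A^5 + 226*A + 96*A^-3 + 4*A^-7
  A^-1 * (93*d + 33*d^3) = -33*A^5 - 192*A - 192*A^-3 - 33*A^-7
  A^-3 * (19 + 58*d^2 + 7*d^4) = 7*A^5 + 86*A + 177*A^-3 + 86*A^-7 + 7*A^-11
  A^-5 * (19*d + 16*d^3 + d^5) = -A^5 - 21*A - 77*A^-3 - 77*A^-7 - 21*A^-11 - A^-15
  A^-7 * (7*d^2 + 2*d^4) = 2*A + 15*A^-3 + 26*A^-7 + 15*A^-11 + 2*A^-15
  A^-9 * (d^3) = -A^-3 - 3*A^-7 - 3*A^-11 - A^-15
Summing the groups: <K> = A^17 - 2*A^13 + 3*A^9 - 4*A^5 + 4*A - 4*A^-3 + 3*A^-7 - 2*A^-11
Normalise by the writhe: (-A^3)^(-w) = (-A^3)^(5) = -A^15, so f(A) = -A^15 * <K> = -A^32 + 2*A^28 - 3*A^24 + 4*A^20 - 4*A^16 + 4*A^12 - 3*A^8 + 2*A^4.
Substitute A = t^(-1/4), i.e. A^e → t^(-e/4): V(t) = 2*t^-1 - 3*t^-2 + 4*t^-3 - 4*t^-4 + 4*t^-5 - 3*t^-6 + 2*t^-7 - t^-8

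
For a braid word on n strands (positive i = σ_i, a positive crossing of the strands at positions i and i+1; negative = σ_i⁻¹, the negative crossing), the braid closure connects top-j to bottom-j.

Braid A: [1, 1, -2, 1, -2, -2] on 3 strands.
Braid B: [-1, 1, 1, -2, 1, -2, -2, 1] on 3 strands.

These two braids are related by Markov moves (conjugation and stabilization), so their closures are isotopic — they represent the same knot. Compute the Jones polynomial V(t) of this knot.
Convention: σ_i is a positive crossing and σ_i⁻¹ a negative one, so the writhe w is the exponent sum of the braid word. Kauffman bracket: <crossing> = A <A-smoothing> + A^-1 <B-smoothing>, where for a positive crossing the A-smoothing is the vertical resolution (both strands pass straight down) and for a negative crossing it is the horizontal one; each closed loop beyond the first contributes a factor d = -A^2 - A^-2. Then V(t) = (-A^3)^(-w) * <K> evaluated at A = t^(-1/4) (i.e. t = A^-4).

-t^3 + 2*t^2 - 2*t + 3 - 2*t^-1 + 2*t^-2 - t^-3

Derivation:
Markov-equivalent braids have isotopic closures, hence identical knot invariants. Strip the Markov moves from each word to reach a common short braid β, then compute V(t) once on β.
Braid A: s1 s1 s2^-1 s1 s2^-1 s2^-1 on 3 strands has no conjugating prefix/suffix or stabilization to strip; take β = s1 s1 s2^-1 s1 s2^-1 s2^-1.
Braid B: s1^-1 s1 s1 s2^-1 s1 s2^-1 s2^-1 s1 on 3 strands reduces by inverse Markov moves (closure unchanged at each step):
  Deconjugate: the word is γ·β·γ⁻¹ with γ = s1^-1 (prefix) and γ⁻¹ = s1 (suffix); strip both.
Reduced to β = s1 s1 s2^-1 s1 s2^-1 s2^-1 on 3 strands, 6 crossings.
Both give the same β = s1 s1 s2^-1 s1 s2^-1 s2^-1 on 3 strands, so one state sum suffices:
Braid: s1 s1 s2^-1 s1 s2^-1 s2^-1 on 3 strands, 6 crossings.
Writhe w = (#positive) - (#negative) = 3 - 3 = 0.
State-sum expansion of <K>. There are 2^6 = 64 states.
For each crossing: s=0 is the vertical smoothing, s=1 horizontal. Crossing k contributes A^(sign_k * (1 - 2*s_k)); loop factor d = -A^2 - A^-2.
Tabulate the states by total A-exponent and number of loops L (A-exp: L × count):
  A^6: L=4 ×1
  A^4: L=3 ×6
  A^2: L=2 ×14, L=4 ×1
  A^0: L=1 ×13, L=3 ×7
  A^-2: L=2 ×14, L=4 ×1
  A^-4: L=3 ×6
  A^-6: L=4 ×1
Each group contributes A^e * Σ count * d^(L-1):
Powers of d = -A^2 - A^-2: d^2 = A^4 + 2 + A^-4; d^3 = -A^6 - 3*A^2 - 3*A^-2 - A^-6.
  A^6 * (d^3) = -A^12 - 3*A^8 - 3*A^4 - 1
  A^4 * (6*d^2) = 6*A^8 + 12*A^4 + 6
  A^2 * (14*d + d^3) = -A^8 - 17*A^4 - 17 - A^-4
  A^0 * (13 + 7*d^2) = 7*A^4 + 27 + 7*A^-4
  A^-2 * (14*d + d^3) = -A^4 - 17 - 17*A^-4 - A^-8
  A^-4 * (6*d^2) = 6 + 12*A^-4 + 6*A^-8
  A^-6 * (d^3) = -1 - 3*A^-4 - 3*A^-8 - A^-12
Summing the groups: <K> = -A^12 + 2*A^8 - 2*A^4 + 3 - 2*A^-4 + 2*A^-8 - A^-12
Normalise by the writhe: (-A^3)^(-w) = (-A^3)^(0) = 1, so f(A) = 1 * <K> = -A^12 + 2*A^8 - 2*A^4 + 3 - 2*A^-4 + 2*A^-8 - A^-12.
Substitute A = t^(-1/4), i.e. A^e → t^(-e/4): V(t) = -t^3 + 2*t^2 - 2*t + 3 - 2*t^-1 + 2*t^-2 - t^-3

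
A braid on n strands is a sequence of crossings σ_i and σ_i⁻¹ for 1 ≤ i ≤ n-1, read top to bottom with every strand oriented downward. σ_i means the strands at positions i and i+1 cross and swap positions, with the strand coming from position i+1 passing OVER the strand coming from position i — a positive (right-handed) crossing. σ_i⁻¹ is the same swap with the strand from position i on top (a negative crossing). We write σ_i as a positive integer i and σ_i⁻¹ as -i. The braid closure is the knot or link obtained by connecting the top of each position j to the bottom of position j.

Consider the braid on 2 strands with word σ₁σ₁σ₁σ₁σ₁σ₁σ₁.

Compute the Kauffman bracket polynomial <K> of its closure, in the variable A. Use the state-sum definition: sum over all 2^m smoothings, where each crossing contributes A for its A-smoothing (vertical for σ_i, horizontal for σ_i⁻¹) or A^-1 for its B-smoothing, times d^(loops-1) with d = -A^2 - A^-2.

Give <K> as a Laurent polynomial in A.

Braid: s1 s1 s1 s1 s1 s1 s1 on 2 strands, 7 crossings.
Writhe w = (#positive) - (#negative) = 7 - 0 = 7.
Enumerate smoothing states for the bracket polynomial. There are 2^7 = 128 states.
Smooth each crossing (0=||, 1=⌣⌢); contribution A^(Σ sign_k(1-2s_k)) * d^(L-1).
Tabulate the states by total A-exponent and number of loops L (A-exp: L × count):
  A^7: L=2 ×1
  A^5: L=1 ×7
  A^3: L=2 ×21
  A^1: L=3 ×35
  A^-1: L=4 ×35
  A^-3: L=5 ×21
  A^-5: L=6 ×7
  A^-7: L=7 ×1
Each group contributes A^e * Σ count * d^(L-1):
Powers of d = -A^2 - A^-2: d^2 = A^4 + 2 + A^-4; d^3 = -A^6 - 3*A^2 - 3*A^-2 - A^-6; d^4 = A^8 + 4*A^4 + 6 + 4*A^-4 + A^-8; d^5 = -A^10 - 5*A^6 - 10*A^2 - 10*A^-2 - 5*A^-6 - A^-10; d^6 = A^12 + 6*A^8 + 15*A^4 + 20 + 15*A^-4 + 6*A^-8 + A^-12.
  A^7 * (d) = -A^9 - A^5
  A^5 * (7) = 7*A^5
  A^3 * (21*d) = -21*A^5 - 21*A
  A^1 * (35*d^2) = 35*A^5 + 70*A + 35*A^-3
  A^-1 * (35*d^3) = -35*A^5 - 105*A - 105*A^-3 - 35*A^-7
  A^-3 * (21*d^4) = 21*A^5 + 84*A + 126*A^-3 + 84*A^-7 + 21*A^-11
  A^-5 * (7*d^5) = -7*A^5 - 35*A - 70*A^-3 - 70*A^-7 - 35*A^-11 - 7*A^-15
  A^-7 * (d^6) = A^5 + 6*A + 15*A^-3 + 20*A^-7 + 15*A^-11 + 6*A^-15 + A^-19
Summing the groups: <K> = -A^9 - A + A^-3 - A^-7 + A^-11 - A^-15 + A^-19

Answer: -A^9 - A + A^-3 - A^-7 + A^-11 - A^-15 + A^-19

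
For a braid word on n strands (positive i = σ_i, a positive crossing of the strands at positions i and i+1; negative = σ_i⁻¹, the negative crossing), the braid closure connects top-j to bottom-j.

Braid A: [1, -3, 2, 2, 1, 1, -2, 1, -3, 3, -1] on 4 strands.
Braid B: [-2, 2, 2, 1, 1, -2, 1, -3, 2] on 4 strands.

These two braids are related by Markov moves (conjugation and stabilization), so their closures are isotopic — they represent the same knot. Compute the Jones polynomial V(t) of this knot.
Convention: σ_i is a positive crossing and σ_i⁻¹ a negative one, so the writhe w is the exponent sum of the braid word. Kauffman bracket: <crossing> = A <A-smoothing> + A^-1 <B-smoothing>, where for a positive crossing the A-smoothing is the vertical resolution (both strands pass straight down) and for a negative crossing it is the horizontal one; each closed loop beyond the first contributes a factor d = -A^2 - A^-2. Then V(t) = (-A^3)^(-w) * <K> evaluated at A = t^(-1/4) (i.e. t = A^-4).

-t^6 + t^5 - t^4 + 2*t^3 - t^2 + t

Derivation:
Markov-equivalent braids have isotopic closures, hence identical knot invariants. Strip the Markov moves from each word to reach a common short braid β, then compute V(t) once on β.
Braid A: s1 s3^-1 s2 s2 s1 s1 s2^-1 s1 s3^-1 s3 s1^-1 on 4 strands reduces by inverse Markov moves (closure unchanged at each step):
  Deconjugate: the word is γ·β·γ⁻¹ with γ = s1 s3^-1 (prefix) and γ⁻¹ = s3 s1^-1 (suffix); strip both.
  Destabilize: the word has the form β·s3^-1 where s3^-1 occurs only as the final letter (β ∈ B_3); drop it and the last strand → 3 strands.
Reduced to β = s2 s2 s1 s1 s2^-1 s1 on 3 strands, 6 crossings.
Braid B: s2^-1 s2 s2 s1 s1 s2^-1 s1 s3^-1 s2 on 4 strands reduces by inverse Markov moves (closure unchanged at each step):
  Deconjugate: the word is γ·β·γ⁻¹ with γ = s2^-1 (prefix) and γ⁻¹ = s2 (suffix); strip both.
  Destabilize: the word has the form β·s3^-1 where s3^-1 occurs only as the final letter (β ∈ B_3); drop it and the last strand → 3 strands.
Reduced to β = s2 s2 s1 s1 s2^-1 s1 on 3 strands, 6 crossings.
Both give the same β = s2 s2 s1 s1 s2^-1 s1 on 3 strands, so one state sum suffices:
Braid: s2 s2 s1 s1 s2^-1 s1 on 3 strands, 6 crossings.
Writhe w = (#positive) - (#negative) = 5 - 1 = 4.
Enumerate smoothing states for the bracket polynomial. There are 2^6 = 64 states.
Each crossing splits two ways (0=vertical, 1=horizontal). The state's weight is A^(#A-smoothings - #B-smoothings) * d^(loops - 1).
Tabulate the states by total A-exponent and number of loops L (A-exp: L × count):
  A^6: L=2 ×1
  A^4: L=1 ×3, L=3 ×3
  A^2: L=2 ×14, L=4 ×1
  A^0: L=1 ×10, L=3 ×10
  A^-2: L=2 ×13, L=4 ×2
  A^-4: L=3 ×6
  A^-6: L=4 ×1
Each group contributes A^e * Σ count * d^(L-1):
Powers of d = -A^2 - A^-2: d^2 = A^4 + 2 + A^-4; d^3 = -A^6 - 3*A^2 - 3*A^-2 - A^-6.
  A^6 * (d) = -A^8 - A^4
  A^4 * (3 + 3*d^2) = 3*A^8 + 9*A^4 + 3
  A^2 * (14*d + d^3) = -A^8 - 17*A^4 - 17 - A^-4
  A^0 * (10 + 10*d^2) = 10*A^4 + 30 + 10*A^-4
  A^-2 * (13*d + 2*d^3) = -2*A^4 - 19 - 19*A^-4 - 2*A^-8
  A^-4 * (6*d^2) = 6 + 12*A^-4 + 6*A^-8
  A^-6 * (d^3) = -1 - 3*A^-4 - 3*A^-8 - A^-12
Summing the groups: <K> = A^8 - A^4 + 2 - A^-4 + A^-8 - A^-12
Normalise by the writhe: (-A^3)^(-w) = (-A^3)^(-4) = A^-12, so f(A) = A^-12 * <K> = A^-4 - A^-8 + 2*A^-12 - A^-16 + A^-20 - A^-24.
Substitute A = t^(-1/4), i.e. A^e → t^(-e/4): V(t) = -t^6 + t^5 - t^4 + 2*t^3 - t^2 + t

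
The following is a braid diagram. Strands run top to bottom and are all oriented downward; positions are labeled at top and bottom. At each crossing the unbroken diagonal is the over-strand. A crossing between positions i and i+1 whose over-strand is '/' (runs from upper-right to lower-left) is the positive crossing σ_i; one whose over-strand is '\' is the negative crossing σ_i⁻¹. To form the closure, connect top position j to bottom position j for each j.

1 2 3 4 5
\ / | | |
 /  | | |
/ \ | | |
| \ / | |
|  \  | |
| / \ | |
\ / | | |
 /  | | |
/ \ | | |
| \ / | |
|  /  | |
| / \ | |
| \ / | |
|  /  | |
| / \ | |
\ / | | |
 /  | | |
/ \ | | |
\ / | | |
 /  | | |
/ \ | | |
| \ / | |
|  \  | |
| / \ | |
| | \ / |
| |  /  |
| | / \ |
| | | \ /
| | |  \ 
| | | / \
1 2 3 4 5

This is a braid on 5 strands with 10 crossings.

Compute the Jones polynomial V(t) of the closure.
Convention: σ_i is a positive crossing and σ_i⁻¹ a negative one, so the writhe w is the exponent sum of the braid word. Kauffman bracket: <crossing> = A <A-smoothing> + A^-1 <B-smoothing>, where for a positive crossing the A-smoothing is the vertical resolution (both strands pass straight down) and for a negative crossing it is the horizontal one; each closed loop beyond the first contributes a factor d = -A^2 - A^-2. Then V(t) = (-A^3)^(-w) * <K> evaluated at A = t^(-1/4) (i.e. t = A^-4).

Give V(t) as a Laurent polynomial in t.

t^7 - 2*t^6 + 2*t^5 - 3*t^4 + 3*t^3 - 2*t^2 + 2*t

Derivation:
Reading the diagram top to bottom ('/'-over between positions i,i+1 = s_i, '\'-over = s_i^-1): braid word = s1 s2^-1 s1 s2 s2 s1 s1 s2^-1 s3 s4^-1.
The presented braid s1 s2^-1 s1 s2 s2 s1 s1 s2^-1 s3 s4^-1 on 5 strands reduces by inverse Markov moves (closure unchanged at each step):
  Destabilize: the word has the form β·s4^-1 where s4^-1 occurs only as the final letter (β ∈ B_4); drop it and the last strand → 4 strands.
  Destabilize: the word has the form β·s3 where s3 occurs only as the final letter (β ∈ B_3); drop it and the last strand → 3 strands.
Reduced to β = s1 s2^-1 s1 s2 s2 s1 s1 s2^-1 on 3 strands, 8 crossings.
Compute on β:
Braid: s1 s2^-1 s1 s2 s2 s1 s1 s2^-1 on 3 strands, 8 crossings.
Writhe w = (#positive) - (#negative) = 6 - 2 = 4.
Enumerate smoothing states for the bracket polynomial. There are 2^8 = 256 states.
Smooth each crossing (0=||, 1=⌣⌢); contribution A^(Σ sign_k(1-2s_k)) * d^(L-1).
Tabulate the states by total A-exponent and number of loops L (A-exp: L × count):
  A^8: L=3 ×1
  A^6: L=2 ×6, L=4 ×2
  A^4: L=1 ×11, L=3 ×16, L=5 ×1
  A^2: L=2 ×47, L=4 ×9
  A^0: L=1 ×26, L=3 ×43, L=5 ×1
  A^-2: L=2 ×41, L=4 ×15
  A^-4: L=3 ×26, L=5 ×2
  A^-6: L=4 ×8
  A^-8: L=5 ×1
Each group contributes A^e * Σ count * d^(L-1):
Powers of d = -A^2 - A^-2: d^2 = A^4 + 2 + A^-4; d^3 = -A^6 - 3*A^2 - 3*A^-2 - A^-6; d^4 = A^8 + 4*A^4 + 6 + 4*A^-4 + A^-8.
  A^8 * (d^2) = A^12 + 2*A^8 + A^4
  A^6 * (6*d + 2*d^3) = -2*A^12 - 12*A^8 - 12*A^4 - 2
  A^4 * (11 + 16*d^2 + d^4) = A^12 + 20*A^8 + 49*A^4 + 20 + A^-4
  A^2 * (47*d + 9*d^3) = -9*A^8 - 74*A^4 - 74 - 9*A^-4
  A^0 * (26 + 43*d^2 + d^4) = A^8 + 47*A^4 + 118 + 47*A^-4 + A^-8
  A^-2 * (41*d + 15*d^3) = -15*A^4 - 86 - 86*A^-4 - 15*A^-8
  A^-4 * (26*d^2 + 2*d^4) = 2*A^4 + 34 + 64*A^-4 + 34*A^-8 + 2*A^-12
  A^-6 * (8*d^3) = -8 - 24*A^-4 - 24*A^-8 - 8*A^-12
  A^-8 * (d^4) = 1 + 4*A^-4 + 6*A^-8 + 4*A^-12 + A^-16
Summing the groups: <K> = 2*A^8 - 2*A^4 + 3 - 3*A^-4 + 2*A^-8 - 2*A^-12 + A^-16
Normalise by the writhe: (-A^3)^(-w) = (-A^3)^(-4) = A^-12, so f(A) = A^-12 * <K> = 2*A^-4 - 2*A^-8 + 3*A^-12 - 3*A^-16 + 2*A^-20 - 2*A^-24 + A^-28.
Substitute A = t^(-1/4), i.e. A^e → t^(-e/4): V(t) = t^7 - 2*t^6 + 2*t^5 - 3*t^4 + 3*t^3 - 2*t^2 + 2*t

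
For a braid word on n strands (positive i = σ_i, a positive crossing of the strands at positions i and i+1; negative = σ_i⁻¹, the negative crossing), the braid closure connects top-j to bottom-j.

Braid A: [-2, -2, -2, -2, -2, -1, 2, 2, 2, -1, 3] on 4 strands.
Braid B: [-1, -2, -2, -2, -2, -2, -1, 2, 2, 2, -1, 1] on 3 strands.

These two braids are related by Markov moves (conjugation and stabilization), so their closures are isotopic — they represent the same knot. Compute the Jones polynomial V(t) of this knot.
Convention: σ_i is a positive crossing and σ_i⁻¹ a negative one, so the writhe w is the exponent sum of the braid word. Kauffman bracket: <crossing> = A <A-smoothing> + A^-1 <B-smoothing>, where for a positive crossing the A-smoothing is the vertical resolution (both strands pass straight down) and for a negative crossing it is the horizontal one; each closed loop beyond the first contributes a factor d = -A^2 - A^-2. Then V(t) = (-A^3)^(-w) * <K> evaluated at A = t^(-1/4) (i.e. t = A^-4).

Markov-equivalent braids have isotopic closures, hence identical knot invariants. Strip the Markov moves from each word to reach a common short braid β, then compute V(t) once on β.
Braid A: s2^-1 s2^-1 s2^-1 s2^-1 s2^-1 s1^-1 s2 s2 s2 s1^-1 s3 on 4 strands reduces by inverse Markov moves (closure unchanged at each step):
  Destabilize: the word has the form β·s3 where s3 occurs only as the final letter (β ∈ B_3); drop it and the last strand → 3 strands.
Reduced to β = s2^-1 s2^-1 s2^-1 s2^-1 s2^-1 s1^-1 s2 s2 s2 s1^-1 on 3 strands, 10 crossings.
Braid B: s1^-1 s2^-1 s2^-1 s2^-1 s2^-1 s2^-1 s1^-1 s2 s2 s2 s1^-1 s1 on 3 strands reduces by inverse Markov moves (closure unchanged at each step):
  Deconjugate: the word is γ·β·γ⁻¹ with γ = s1^-1 (prefix) and γ⁻¹ = s1 (suffix); strip both.
Reduced to β = s2^-1 s2^-1 s2^-1 s2^-1 s2^-1 s1^-1 s2 s2 s2 s1^-1 on 3 strands, 10 crossings.
Both give the same β = s2^-1 s2^-1 s2^-1 s2^-1 s2^-1 s1^-1 s2 s2 s2 s1^-1 on 3 strands, so one state sum suffices:
Braid: s2^-1 s2^-1 s2^-1 s2^-1 s2^-1 s1^-1 s2 s2 s2 s1^-1 on 3 strands, 10 crossings.
Writhe w = (#positive) - (#negative) = 3 - 7 = -4.
State-sum expansion of <K>. There are 2^10 = 1024 states.
Smooth each crossing (0=||, 1=⌣⌢); contribution A^(Σ sign_k(1-2s_k)) * d^(L-1).
Tabulate the states by total A-exponent and number of loops L (A-exp: L × count):
  A^10: L=6 ×1
  A^8: L=5 ×10
  A^6: L=4 ×35, L=6 ×10
  A^4: L=3 ×60, L=5 ×50, L=7 ×10
  A^2: L=2 ×55, L=4 ×100, L=6 ×50, L=8 ×5
  A^0: L=1 ×25, L=3 ×101, L=5 ×100, L=7 ×25, L=9 ×1
  A^-2: L=2 ×55, L=4 ×100, L=6 ×50, L=8 ×5
  A^-4: L=1 ×6, L=3 ×54, L=5 ×50, L=7 ×10
  A^-6: L=2 ×9, L=4 ×26, L=6 ×10
  A^-8: L=3 ×5, L=5 ×5
  A^-10: L=4 ×1
Each group contributes A^e * Σ count * d^(L-1):
Powers of d = -A^2 - A^-2: d^2 = A^4 + 2 + A^-4; d^3 = -A^6 - 3*A^2 - 3*A^-2 - A^-6; d^4 = A^8 + 4*A^4 + 6 + 4*A^-4 + A^-8; d^5 = -A^10 - 5*A^6 - 10*A^2 - 10*A^-2 - 5*A^-6 - A^-10; d^6 = A^12 + 6*A^8 + 15*A^4 + 20 + 15*A^-4 + 6*A^-8 + A^-12; d^7 = -A^14 - 7*A^10 - 21*A^6 - 35*A^2 - 35*A^-2 - 21*A^-6 - 7*A^-10 - A^-14; d^8 = A^16 + 8*A^12 + 28*A^8 + 56*A^4 + 70 + 56*A^-4 + 28*A^-8 + 8*A^-12 + A^-16.
  A^10 * (d^5) = -A^20 - 5*A^16 - 10*A^12 - 10*A^8 - 5*A^4 - 1
  A^8 * (10*d^4) = 10*A^16 + 40*A^12 + 60*A^8 + 40*A^4 + 10
  A^6 * (35*d^3 + 10*d^5) = -10*A^16 - 85*A^12 - 205*A^8 - 205*A^4 - 85 - 10*A^-4
  A^4 * (60*d^2 + 50*d^4 + 10*d^6) = 10*A^16 + 110*A^12 + 410*A^8 + 620*A^4 + 410 + 110*A^-4 + 10*A^-8
  A^2 * (55*d + 100*d^3 + 50*d^5 + 5*d^7) = -5*A^16 - 85*A^12 - 455*A^8 - 1030*A^4 - 1030 - 455*A^-4 - 85*A^-8 - 5*A^-12
  A^0 * (25 + 101*d^2 + 100*d^4 + 25*d^6 + d^8) = A^16 + 33*A^12 + 278*A^8 + 932*A^4 + 1397 + 932*A^-4 + 278*A^-8 + 33*A^-12 + A^-16
  A^-2 * (55*d + 100*d^3 + 50*d^5 + 5*d^7) = -5*A^12 - 85*A^8 - 455*A^4 - 1030 - 1030*A^-4 - 455*A^-8 - 85*A^-12 - 5*A^-16
  A^-4 * (6 + 54*d^2 + 50*d^4 + 10*d^6) = 10*A^8 + 110*A^4 + 404 + 614*A^-4 + 404*A^-8 + 110*A^-12 + 10*A^-16
  A^-6 * (9*d + 26*d^3 + 10*d^5) = -10*A^4 - 76 - 187*A^-4 - 187*A^-8 - 76*A^-12 - 10*A^-16
  A^-8 * (5*d^2 + 5*d^4) = 5 + 25*A^-4 + 40*A^-8 + 25*A^-12 + 5*A^-16
  A^-10 * (d^3) = -A^-4 - 3*A^-8 - 3*A^-12 - A^-16
Summing the groups: <K> = -A^20 + A^16 - 2*A^12 + 3*A^8 - 3*A^4 + 4 - 2*A^-4 + 2*A^-8 - A^-12
Normalise by the writhe: (-A^3)^(-w) = (-A^3)^(4) = A^12, so f(A) = A^12 * <K> = -A^32 + A^28 - 2*A^24 + 3*A^20 - 3*A^16 + 4*A^12 - 2*A^8 + 2*A^4 - 1.
Substitute A = t^(-1/4), i.e. A^e → t^(-e/4): V(t) = -1 + 2*t^-1 - 2*t^-2 + 4*t^-3 - 3*t^-4 + 3*t^-5 - 2*t^-6 + t^-7 - t^-8

Answer: -1 + 2*t^-1 - 2*t^-2 + 4*t^-3 - 3*t^-4 + 3*t^-5 - 2*t^-6 + t^-7 - t^-8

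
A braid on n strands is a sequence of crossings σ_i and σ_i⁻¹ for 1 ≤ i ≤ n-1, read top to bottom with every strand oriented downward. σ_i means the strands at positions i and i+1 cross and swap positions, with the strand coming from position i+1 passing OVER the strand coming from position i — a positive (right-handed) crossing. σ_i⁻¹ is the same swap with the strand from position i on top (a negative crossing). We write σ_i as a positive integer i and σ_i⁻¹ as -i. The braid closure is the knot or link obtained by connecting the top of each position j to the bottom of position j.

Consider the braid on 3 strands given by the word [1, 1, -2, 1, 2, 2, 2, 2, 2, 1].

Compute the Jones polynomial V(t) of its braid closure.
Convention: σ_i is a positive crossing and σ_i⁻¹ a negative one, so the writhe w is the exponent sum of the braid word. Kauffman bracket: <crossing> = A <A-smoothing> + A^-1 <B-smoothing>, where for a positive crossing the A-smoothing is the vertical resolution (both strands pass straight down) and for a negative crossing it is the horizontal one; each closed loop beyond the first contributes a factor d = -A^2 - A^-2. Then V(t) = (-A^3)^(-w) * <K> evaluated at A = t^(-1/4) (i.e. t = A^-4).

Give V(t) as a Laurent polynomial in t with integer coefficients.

Braid: s1 s1 s2^-1 s1 s2 s2 s2 s2 s2 s1 on 3 strands, 10 crossings.
Writhe w = (#positive) - (#negative) = 9 - 1 = 8.
State-sum expansion of <K>. There are 2^10 = 1024 states.
Smooth each crossing (0=||, 1=⌣⌢); contribution A^(Σ sign_k(1-2s_k)) * d^(L-1).
Tabulate the states by total A-exponent and number of loops L (A-exp: L × count):
  A^10: L=2 ×1
  A^8: L=1 ×4, L=3 ×6
  A^6: L=2 ×35, L=4 ×10
  A^4: L=1 ×35, L=3 ×75, L=5 ×10
  A^2: L=2 ×115, L=4 ×90, L=6 ×5
  A^0: L=3 ×185, L=5 ×66, L=7 ×1
  A^-2: L=4 ×180, L=6 ×30
  A^-4: L=5 ×112, L=7 ×8
  A^-6: L=6 ×44, L=8 ×1
  A^-8: L=7 ×10
  A^-10: L=8 ×1
Each group contributes A^e * Σ count * d^(L-1):
Powers of d = -A^2 - A^-2: d^2 = A^4 + 2 + A^-4; d^3 = -A^6 - 3*A^2 - 3*A^-2 - A^-6; d^4 = A^8 + 4*A^4 + 6 + 4*A^-4 + A^-8; d^5 = -A^10 - 5*A^6 - 10*A^2 - 10*A^-2 - 5*A^-6 - A^-10; d^6 = A^12 + 6*A^8 + 15*A^4 + 20 + 15*A^-4 + 6*A^-8 + A^-12; d^7 = -A^14 - 7*A^10 - 21*A^6 - 35*A^2 - 35*A^-2 - 21*A^-6 - 7*A^-10 - A^-14.
  A^10 * (d) = -A^12 - A^8
  A^8 * (4 + 6*d^2) = 6*A^12 + 16*A^8 + 6*A^4
  A^6 * (35*d + 10*d^3) = -10*A^12 - 65*A^8 - 65*A^4 - 10
  A^4 * (35 + 75*d^2 + 10*d^4) = 10*A^12 + 115*A^8 + 245*A^4 + 115 + 10*A^-4
  A^2 * (115*d + 90*d^3 + 5*d^5) = -5*A^12 - 115*A^8 - 435*A^4 - 435 - 115*A^-4 - 5*A^-8
  A^0 * (185*d^2 + 66*d^4 + d^6) = A^12 + 72*A^8 + 464*A^4 + 786 + 464*A^-4 + 72*A^-8 + A^-12
  A^-2 * (180*d^3 + 30*d^5) = -30*A^8 - 330*A^4 - 840 - 840*A^-4 - 330*A^-8 - 30*A^-12
  A^-4 * (112*d^4 + 8*d^6) = 8*A^8 + 160*A^4 + 568 + 832*A^-4 + 568*A^-8 + 160*A^-12 + 8*A^-16
  A^-6 * (44*d^5 + d^7) = -A^8 - 51*A^4 - 241 - 475*A^-4 - 475*A^-8 - 241*A^-12 - 51*A^-16 - A^-20
  A^-8 * (10*d^6) = 10*A^4 + 60 + 150*A^-4 + 200*A^-8 + 150*A^-12 + 60*A^-16 + 10*A^-20
  A^-10 * (d^7) = -A^4 - 7 - 21*A^-4 - 35*A^-8 - 35*A^-12 - 21*A^-16 - 7*A^-20 - A^-24
Summing the groups: <K> = A^12 - A^8 + 3*A^4 - 4 + 5*A^-4 - 5*A^-8 + 5*A^-12 - 4*A^-16 + 2*A^-20 - A^-24
Normalise by the writhe: (-A^3)^(-w) = (-A^3)^(-8) = A^-24, so f(A) = A^-24 * <K> = A^-12 - A^-16 + 3*A^-20 - 4*A^-24 + 5*A^-28 - 5*A^-32 + 5*A^-36 - 4*A^-40 + 2*A^-44 - A^-48.
Substitute A = t^(-1/4), i.e. A^e → t^(-e/4): V(t) = -t^12 + 2*t^11 - 4*t^10 + 5*t^9 - 5*t^8 + 5*t^7 - 4*t^6 + 3*t^5 - t^4 + t^3

Answer: -t^12 + 2*t^11 - 4*t^10 + 5*t^9 - 5*t^8 + 5*t^7 - 4*t^6 + 3*t^5 - t^4 + t^3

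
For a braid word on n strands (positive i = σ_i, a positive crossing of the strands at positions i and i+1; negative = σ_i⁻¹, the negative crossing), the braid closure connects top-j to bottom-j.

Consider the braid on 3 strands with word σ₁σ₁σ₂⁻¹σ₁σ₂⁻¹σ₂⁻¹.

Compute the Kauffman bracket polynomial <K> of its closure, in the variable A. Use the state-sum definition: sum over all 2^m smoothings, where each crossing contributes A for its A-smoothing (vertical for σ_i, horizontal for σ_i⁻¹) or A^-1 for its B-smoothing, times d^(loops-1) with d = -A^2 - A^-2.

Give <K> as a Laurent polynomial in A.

-A^12 + 2*A^8 - 2*A^4 + 3 - 2*A^-4 + 2*A^-8 - A^-12

Derivation:
Braid: s1 s1 s2^-1 s1 s2^-1 s2^-1 on 3 strands, 6 crossings.
Writhe w = (#positive) - (#negative) = 3 - 3 = 0.
Computing the Kauffman bracket via state sum. There are 2^6 = 64 states.
Each crossing splits two ways (0=vertical, 1=horizontal). The state's weight is A^(#A-smoothings - #B-smoothings) * d^(loops - 1).
Tabulate the states by total A-exponent and number of loops L (A-exp: L × count):
  A^6: L=4 ×1
  A^4: L=3 ×6
  A^2: L=2 ×14, L=4 ×1
  A^0: L=1 ×13, L=3 ×7
  A^-2: L=2 ×14, L=4 ×1
  A^-4: L=3 ×6
  A^-6: L=4 ×1
Each group contributes A^e * Σ count * d^(L-1):
Powers of d = -A^2 - A^-2: d^2 = A^4 + 2 + A^-4; d^3 = -A^6 - 3*A^2 - 3*A^-2 - A^-6.
  A^6 * (d^3) = -A^12 - 3*A^8 - 3*A^4 - 1
  A^4 * (6*d^2) = 6*A^8 + 12*A^4 + 6
  A^2 * (14*d + d^3) = -A^8 - 17*A^4 - 17 - A^-4
  A^0 * (13 + 7*d^2) = 7*A^4 + 27 + 7*A^-4
  A^-2 * (14*d + d^3) = -A^4 - 17 - 17*A^-4 - A^-8
  A^-4 * (6*d^2) = 6 + 12*A^-4 + 6*A^-8
  A^-6 * (d^3) = -1 - 3*A^-4 - 3*A^-8 - A^-12
Summing the groups: <K> = -A^12 + 2*A^8 - 2*A^4 + 3 - 2*A^-4 + 2*A^-8 - A^-12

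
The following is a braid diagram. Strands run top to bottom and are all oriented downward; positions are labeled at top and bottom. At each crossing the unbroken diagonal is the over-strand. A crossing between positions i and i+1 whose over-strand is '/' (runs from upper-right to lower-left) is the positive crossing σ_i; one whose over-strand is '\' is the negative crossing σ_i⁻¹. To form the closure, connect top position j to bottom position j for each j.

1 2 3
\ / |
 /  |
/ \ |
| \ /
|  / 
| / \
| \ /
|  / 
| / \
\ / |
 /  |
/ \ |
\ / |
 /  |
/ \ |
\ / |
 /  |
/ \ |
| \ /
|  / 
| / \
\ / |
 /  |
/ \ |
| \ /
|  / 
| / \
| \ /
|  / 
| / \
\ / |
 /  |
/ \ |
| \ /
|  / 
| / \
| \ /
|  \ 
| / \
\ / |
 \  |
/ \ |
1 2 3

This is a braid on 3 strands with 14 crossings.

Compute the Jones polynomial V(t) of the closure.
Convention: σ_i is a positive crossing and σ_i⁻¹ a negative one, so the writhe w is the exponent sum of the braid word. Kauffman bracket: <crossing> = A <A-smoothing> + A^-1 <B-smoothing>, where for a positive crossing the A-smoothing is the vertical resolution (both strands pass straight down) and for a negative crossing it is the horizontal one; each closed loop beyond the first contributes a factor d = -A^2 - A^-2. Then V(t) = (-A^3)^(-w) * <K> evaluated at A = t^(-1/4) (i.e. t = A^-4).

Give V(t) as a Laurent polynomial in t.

Reading the diagram top to bottom ('/'-over between positions i,i+1 = s_i, '\'-over = s_i^-1): braid word = s1 s2 s2 s1 s1 s1 s2 s1 s2 s2 s1 s2 s2^-1 s1^-1.
The presented braid s1 s2 s2 s1 s1 s1 s2 s1 s2 s2 s1 s2 s2^-1 s1^-1 on 3 strands reduces by inverse Markov moves (closure unchanged at each step):
  Deconjugate: the word is γ·β·γ⁻¹ with γ = s1 s2 (prefix) and γ⁻¹ = s2^-1 s1^-1 (suffix); strip both.
Reduced to β = s2 s1 s1 s1 s2 s1 s2 s2 s1 s2 on 3 strands, 10 crossings.
Compute on β:
Braid: s2 s1 s1 s1 s2 s1 s2 s2 s1 s2 on 3 strands, 10 crossings.
Writhe w = (#positive) - (#negative) = 10 - 0 = 10.
Enumerate smoothing states for the bracket polynomial. There are 2^10 = 1024 states.
For each crossing: s=0 is the vertical smoothing, s=1 horizontal. Crossing k contributes A^(sign_k * (1 - 2*s_k)); loop factor d = -A^2 - A^-2.
Tabulate the states by total A-exponent and number of loops L (A-exp: L × count):
  A^10: L=3 ×1
  A^8: L=2 ×10
  A^6: L=1 ×25, L=3 ×20
  A^4: L=2 ×100, L=4 ×20
  A^2: L=1 ×36, L=3 ×164, L=5 ×10
  A^0: L=2 ×108, L=4 ×142, L=6 ×2
  A^-2: L=1 ×12, L=3 ×129, L=5 ×69
  A^-4: L=2 ×24, L=4 ×78, L=6 ×18
  A^-6: L=3 ×19, L=5 ×24, L=7 ×2
  A^-8: L=4 ×7, L=6 ×3
  A^-10: L=5 ×1
Each group contributes A^e * Σ count * d^(L-1):
Powers of d = -A^2 - A^-2: d^2 = A^4 + 2 + A^-4; d^3 = -A^6 - 3*A^2 - 3*A^-2 - A^-6; d^4 = A^8 + 4*A^4 + 6 + 4*A^-4 + A^-8; d^5 = -A^10 - 5*A^6 - 10*A^2 - 10*A^-2 - 5*A^-6 - A^-10; d^6 = A^12 + 6*A^8 + 15*A^4 + 20 + 15*A^-4 + 6*A^-8 + A^-12.
  A^10 * (d^2) = A^14 + 2*A^10 + A^6
  A^8 * (10*d) = -10*A^10 - 10*A^6
  A^6 * (25 + 20*d^2) = 20*A^10 + 65*A^6 + 20*A^2
  A^4 * (100*d + 20*d^3) = -20*A^10 - 160*A^6 - 160*A^2 - 20*A^-2
  A^2 * (36 + 164*d^2 + 10*d^4) = 10*A^10 + 204*A^6 + 424*A^2 + 204*A^-2 + 10*A^-6
  A^0 * (108*d + 142*d^3 + 2*d^5) = -2*A^10 - 152*A^6 - 554*A^2 - 554*A^-2 - 152*A^-6 - 2*A^-10
  A^-2 * (12 + 129*d^2 + 69*d^4) = 69*A^6 + 405*A^2 + 684*A^-2 + 405*A^-6 + 69*A^-10
  A^-4 * (24*d + 78*d^3 + 18*d^5) = -18*A^6 - 168*A^2 - 438*A^-2 - 438*A^-6 - 168*A^-10 - 18*A^-14
  A^-6 * (19*d^2 + 24*d^4 + 2*d^6) = 2*A^6 + 36*A^2 + 145*A^-2 + 222*A^-6 + 145*A^-10 + 36*A^-14 + 2*A^-18
  A^-8 * (7*d^3 + 3*d^5) = -3*A^2 - 22*A^-2 - 51*A^-6 - 51*A^-10 - 22*A^-14 - 3*A^-18
  A^-10 * (d^4) = A^-2 + 4*A^-6 + 6*A^-10 + 4*A^-14 + A^-18
Summing the groups: <K> = A^14 + A^6 - A^-10
Normalise by the writhe: (-A^3)^(-w) = (-A^3)^(-10) = A^-30, so f(A) = A^-30 * <K> = A^-16 + A^-24 - A^-40.
Substitute A = t^(-1/4), i.e. A^e → t^(-e/4): V(t) = -t^10 + t^6 + t^4

Answer: -t^10 + t^6 + t^4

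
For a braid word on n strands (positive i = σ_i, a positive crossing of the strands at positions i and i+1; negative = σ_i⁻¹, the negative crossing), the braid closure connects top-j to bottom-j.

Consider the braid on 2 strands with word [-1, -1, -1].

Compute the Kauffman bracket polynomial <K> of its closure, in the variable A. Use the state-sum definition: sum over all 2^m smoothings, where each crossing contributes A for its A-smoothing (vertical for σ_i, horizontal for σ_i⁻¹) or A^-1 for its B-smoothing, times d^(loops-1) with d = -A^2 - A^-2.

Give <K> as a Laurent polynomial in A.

Braid: s1^-1 s1^-1 s1^-1 on 2 strands, 3 crossings.
Writhe w = (#positive) - (#negative) = 0 - 3 = -3.
Enumerate smoothing states for the bracket polynomial. There are 2^3 = 8 states.
Smooth each crossing (0=||, 1=⌣⌢); contribution A^(Σ sign_k(1-2s_k)) * d^(L-1).
  state 000: A-exp=-3, loops=2, term = A^-3 * d^1
  state 001: A-exp=-1, loops=1, term = A^-1 * d^0
  state 010: A-exp=-1, loops=1, term = A^-1 * d^0
  state 011: A-exp=+1, loops=2, term = A^1 * d^1
  state 100: A-exp=-1, loops=1, term = A^-1 * d^0
  state 101: A-exp=+1, loops=2, term = A^1 * d^1
  state 110: A-exp=+1, loops=2, term = A^1 * d^1
  state 111: A-exp=+3, loops=3, term = A^3 * d^2
Collect the terms by A-exponent (count of states per loop number):
Powers of d = -A^2 - A^-2: d^2 = A^4 + 2 + A^-4.
  A^3 * (d^2) = A^7 + 2*A^3 + A^-1
  A^1 * (3*d) = -3*A^3 - 3*A^-1
  A^-1 * (3) = 3*A^-1
  A^-3 * (d) = -A^-1 - A^-5
Summing the groups: <K> = A^7 - A^3 - A^-5

Answer: A^7 - A^3 - A^-5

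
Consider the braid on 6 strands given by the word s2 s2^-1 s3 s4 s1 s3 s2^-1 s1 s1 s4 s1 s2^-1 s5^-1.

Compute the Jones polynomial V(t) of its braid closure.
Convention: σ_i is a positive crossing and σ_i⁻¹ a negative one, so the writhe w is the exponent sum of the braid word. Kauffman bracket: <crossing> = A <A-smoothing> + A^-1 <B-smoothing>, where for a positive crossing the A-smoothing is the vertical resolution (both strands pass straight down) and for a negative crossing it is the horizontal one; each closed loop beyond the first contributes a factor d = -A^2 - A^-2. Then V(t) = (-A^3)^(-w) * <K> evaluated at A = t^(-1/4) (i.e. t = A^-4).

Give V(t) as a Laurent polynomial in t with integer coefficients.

The presented braid s2 s2^-1 s3 s4 s1 s3 s2^-1 s1 s1 s4 s1 s2^-1 s5^-1 on 6 strands reduces by inverse Markov moves (closure unchanged at each step):
  Destabilize: the word has the form β·s5^-1 where s5^-1 occurs only as the final letter (β ∈ B_5); drop it and the last strand → 5 strands.
  Deconjugate: the word is γ·β·γ⁻¹ with γ = s2 (prefix) and γ⁻¹ = s2^-1 (suffix); strip both.
Reduced to β = s2^-1 s3 s4 s1 s3 s2^-1 s1 s1 s4 s1 on 5 strands, 10 crossings.
Compute on β:
Braid: s2^-1 s3 s4 s1 s3 s2^-1 s1 s1 s4 s1 on 5 strands, 10 crossings.
Writhe w = (#positive) - (#negative) = 8 - 2 = 6.
Enumerate smoothing states for the bracket polynomial. There are 2^10 = 1024 states.
For each crossing: s=0 is the vertical smoothing, s=1 horizontal. Crossing k contributes A^(sign_k * (1 - 2*s_k)); loop factor d = -A^2 - A^-2.
Tabulate the states by total A-exponent and number of loops L (A-exp: L × count):
  A^10: L=5 ×1
  A^8: L=4 ×10
  A^6: L=3 ×39, L=5 ×6
  A^4: L=2 ×68, L=4 ×51, L=6 ×1
  A^2: L=1 ×44, L=3 ×139, L=5 ×27
  A^0: L=2 ×126, L=4 ×118, L=6 ×8
  A^-2: L=1 ×11, L=3 ×140, L=5 ×58, L=7 ×1
  A^-4: L=2 ×19, L=4 ×85, L=6 ×16
  A^-6: L=3 ×15, L=5 ×28, L=7 ×2
  A^-8: L=4 ×6, L=6 ×4
  A^-10: L=5 ×1
Each group contributes A^e * Σ count * d^(L-1):
Powers of d = -A^2 - A^-2: d^2 = A^4 + 2 + A^-4; d^3 = -A^6 - 3*A^2 - 3*A^-2 - A^-6; d^4 = A^8 + 4*A^4 + 6 + 4*A^-4 + A^-8; d^5 = -A^10 - 5*A^6 - 10*A^2 - 10*A^-2 - 5*A^-6 - A^-10; d^6 = A^12 + 6*A^8 + 15*A^4 + 20 + 15*A^-4 + 6*A^-8 + A^-12.
  A^10 * (d^4) = A^18 + 4*A^14 + 6*A^10 + 4*A^6 + A^2
  A^8 * (10*d^3) = -10*A^14 - 30*A^10 - 30*A^6 - 10*A^2
  A^6 * (39*d^2 + 6*d^4) = 6*A^14 + 63*A^10 + 114*A^6 + 63*A^2 + 6*A^-2
  A^4 * (68*d + 51*d^3 + d^5) = -A^14 - 56*A^10 - 231*A^6 - 231*A^2 - 56*A^-2 - A^-6
  A^2 * (44 + 139*d^2 + 27*d^4) = 27*A^10 + 247*A^6 + 484*A^2 + 247*A^-2 + 27*A^-6
  A^0 * (126*d + 118*d^3 + 8*d^5) = -8*A^10 - 158*A^6 - 560*A^2 - 560*A^-2 - 158*A^-6 - 8*A^-10
  A^-2 * (11 + 140*d^2 + 58*d^4 + d^6) = A^10 + 64*A^6 + 387*A^2 + 659*A^-2 + 387*A^-6 + 64*A^-10 + A^-14
  A^-4 * (19*d + 85*d^3 + 16*d^5) = -16*A^6 - 165*A^2 - 434*A^-2 - 434*A^-6 - 165*A^-10 - 16*A^-14
  A^-6 * (15*d^2 + 28*d^4 + 2*d^6) = 2*A^6 + 40*A^2 + 157*A^-2 + 238*A^-6 + 157*A^-10 + 40*A^-14 + 2*A^-18
  A^-8 * (6*d^3 + 4*d^5) = -4*A^2 - 26*A^-2 - 58*A^-6 - 58*A^-10 - 26*A^-14 - 4*A^-18
  A^-10 * (d^4) = A^-2 + 4*A^-6 + 6*A^-10 + 4*A^-14 + A^-18
Summing the groups: <K> = A^18 - A^14 + 3*A^10 - 4*A^6 + 5*A^2 - 6*A^-2 + 5*A^-6 - 4*A^-10 + 3*A^-14 - A^-18
Normalise by the writhe: (-A^3)^(-w) = (-A^3)^(-6) = A^-18, so f(A) = A^-18 * <K> = 1 - A^-4 + 3*A^-8 - 4*A^-12 + 5*A^-16 - 6*A^-20 + 5*A^-24 - 4*A^-28 + 3*A^-32 - A^-36.
Substitute A = t^(-1/4), i.e. A^e → t^(-e/4): V(t) = -t^9 + 3*t^8 - 4*t^7 + 5*t^6 - 6*t^5 + 5*t^4 - 4*t^3 + 3*t^2 - t + 1

Answer: -t^9 + 3*t^8 - 4*t^7 + 5*t^6 - 6*t^5 + 5*t^4 - 4*t^3 + 3*t^2 - t + 1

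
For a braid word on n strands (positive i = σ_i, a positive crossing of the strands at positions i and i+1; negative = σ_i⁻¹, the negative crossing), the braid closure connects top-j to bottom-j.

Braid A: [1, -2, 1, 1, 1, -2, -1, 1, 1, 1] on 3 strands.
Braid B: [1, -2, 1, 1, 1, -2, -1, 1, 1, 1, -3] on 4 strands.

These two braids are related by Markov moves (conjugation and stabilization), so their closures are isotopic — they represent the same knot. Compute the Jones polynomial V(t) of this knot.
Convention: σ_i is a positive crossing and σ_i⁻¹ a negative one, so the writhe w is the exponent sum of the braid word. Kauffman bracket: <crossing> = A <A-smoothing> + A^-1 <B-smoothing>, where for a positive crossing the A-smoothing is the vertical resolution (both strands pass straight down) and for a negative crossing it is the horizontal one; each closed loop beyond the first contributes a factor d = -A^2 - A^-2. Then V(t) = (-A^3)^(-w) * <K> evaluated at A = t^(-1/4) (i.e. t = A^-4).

t^8 - 2*t^7 + 3*t^6 - 4*t^5 + 3*t^4 - 3*t^3 + 3*t^2 - t + 1

Derivation:
Markov-equivalent braids have isotopic closures, hence identical knot invariants. Strip the Markov moves from each word to reach a common short braid β, then compute V(t) once on β.
Braid A: s1 s2^-1 s1 s1 s1 s2^-1 s1^-1 s1 s1 s1 on 3 strands has no conjugating prefix/suffix or stabilization to strip; take β = s1 s2^-1 s1 s1 s1 s2^-1 s1^-1 s1 s1 s1.
Braid B: s1 s2^-1 s1 s1 s1 s2^-1 s1^-1 s1 s1 s1 s3^-1 on 4 strands reduces by inverse Markov moves (closure unchanged at each step):
  Destabilize: the word has the form β·s3^-1 where s3^-1 occurs only as the final letter (β ∈ B_3); drop it and the last strand → 3 strands.
Reduced to β = s1 s2^-1 s1 s1 s1 s2^-1 s1^-1 s1 s1 s1 on 3 strands, 10 crossings.
Both give the same β = s1 s2^-1 s1 s1 s1 s2^-1 s1^-1 s1 s1 s1 on 3 strands, so one state sum suffices:
First cancel adjacent σ_i σ_i⁻¹ pairs (Reidemeister II — same braid, same closure): s1 s2^-1 s1 s1 s1 s2^-1 s1^-1 s1 s1 s1 → s1 s2^-1 s1 s1 s1 s2^-1 s1 s1.
Braid: s1 s2^-1 s1 s1 s1 s2^-1 s1 s1 on 3 strands, 8 crossings.
Writhe w = (#positive) - (#negative) = 6 - 2 = 4.
State-sum expansion of <K>. There are 2^8 = 256 states.
Smooth each crossing (0=||, 1=⌣⌢); contribution A^(Σ sign_k(1-2s_k)) * d^(L-1).
Tabulate the states by total A-exponent and number of loops L (A-exp: L × count):
  A^8: L=3 ×1
  A^6: L=2 ×8
  A^4: L=1 ×21, L=3 ×7
  A^2: L=2 ×54, L=4 ×2
  A^0: L=3 ×70
  A^-2: L=4 ×56
  A^-4: L=5 ×28
  A^-6: L=6 ×8
  A^-8: L=7 ×1
Each group contributes A^e * Σ count * d^(L-1):
Powers of d = -A^2 - A^-2: d^2 = A^4 + 2 + A^-4; d^3 = -A^6 - 3*A^2 - 3*A^-2 - A^-6; d^4 = A^8 + 4*A^4 + 6 + 4*A^-4 + A^-8; d^5 = -A^10 - 5*A^6 - 10*A^2 - 10*A^-2 - 5*A^-6 - A^-10; d^6 = A^12 + 6*A^8 + 15*A^4 + 20 + 15*A^-4 + 6*A^-8 + A^-12.
  A^8 * (d^2) = A^12 + 2*A^8 + A^4
  A^6 * (8*d) = -8*A^8 - 8*A^4
  A^4 * (21 + 7*d^2) = 7*A^8 + 35*A^4 + 7
  A^2 * (54*d + 2*d^3) = -2*A^8 - 60*A^4 - 60 - 2*A^-4
  A^0 * (70*d^2) = 70*A^4 + 140 + 70*A^-4
  A^-2 * (56*d^3) = -56*A^4 - 168 - 168*A^-4 - 56*A^-8
  A^-4 * (28*d^4) = 28*A^4 + 112 + 168*A^-4 + 112*A^-8 + 28*A^-12
  A^-6 * (8*d^5) = -8*A^4 - 40 - 80*A^-4 - 80*A^-8 - 40*A^-12 - 8*A^-16
  A^-8 * (d^6) = A^4 + 6 + 15*A^-4 + 20*A^-8 + 15*A^-12 + 6*A^-16 + A^-20
Summing the groups: <K> = A^12 - A^8 + 3*A^4 - 3 + 3*A^-4 - 4*A^-8 + 3*A^-12 - 2*A^-16 + A^-20
Normalise by the writhe: (-A^3)^(-w) = (-A^3)^(-4) = A^-12, so f(A) = A^-12 * <K> = 1 - A^-4 + 3*A^-8 - 3*A^-12 + 3*A^-16 - 4*A^-20 + 3*A^-24 - 2*A^-28 + A^-32.
Substitute A = t^(-1/4), i.e. A^e → t^(-e/4): V(t) = t^8 - 2*t^7 + 3*t^6 - 4*t^5 + 3*t^4 - 3*t^3 + 3*t^2 - t + 1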